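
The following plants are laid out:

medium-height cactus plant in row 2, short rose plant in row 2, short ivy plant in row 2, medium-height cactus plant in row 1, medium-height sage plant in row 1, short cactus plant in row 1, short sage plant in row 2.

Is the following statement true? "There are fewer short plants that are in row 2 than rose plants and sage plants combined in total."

False

There are 3 short plants in row 2.
rose plants: 1; sage plants: 2; combined: 1 + 2 = 3.
The claim requires 3 < 3, which does not hold.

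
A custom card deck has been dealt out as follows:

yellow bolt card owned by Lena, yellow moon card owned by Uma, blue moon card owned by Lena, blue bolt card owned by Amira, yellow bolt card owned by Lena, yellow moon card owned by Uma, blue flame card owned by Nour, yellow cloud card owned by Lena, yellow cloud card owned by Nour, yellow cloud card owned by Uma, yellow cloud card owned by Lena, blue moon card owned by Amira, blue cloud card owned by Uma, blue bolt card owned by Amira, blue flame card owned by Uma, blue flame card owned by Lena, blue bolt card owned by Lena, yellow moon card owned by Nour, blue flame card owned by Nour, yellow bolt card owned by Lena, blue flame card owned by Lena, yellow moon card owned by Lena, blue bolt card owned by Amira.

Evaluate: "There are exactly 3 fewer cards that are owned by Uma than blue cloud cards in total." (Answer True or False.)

cards owned by Uma: 5.
blue cloud cards: 1.
The claim requires 1 − 5 (= -4) to equal 3, which does not hold.

False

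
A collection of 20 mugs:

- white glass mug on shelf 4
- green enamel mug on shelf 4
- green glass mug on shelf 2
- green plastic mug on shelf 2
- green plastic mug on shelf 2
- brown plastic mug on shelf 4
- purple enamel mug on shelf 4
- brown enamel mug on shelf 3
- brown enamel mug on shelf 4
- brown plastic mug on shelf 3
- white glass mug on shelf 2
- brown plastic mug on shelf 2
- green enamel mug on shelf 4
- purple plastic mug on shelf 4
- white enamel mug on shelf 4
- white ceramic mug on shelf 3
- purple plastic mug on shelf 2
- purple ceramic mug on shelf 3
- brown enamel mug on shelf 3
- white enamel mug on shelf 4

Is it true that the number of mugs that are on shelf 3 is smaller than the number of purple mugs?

mugs on shelf 3: 5.
purple mugs: 4.
The claim requires 5 < 4, which does not hold.

False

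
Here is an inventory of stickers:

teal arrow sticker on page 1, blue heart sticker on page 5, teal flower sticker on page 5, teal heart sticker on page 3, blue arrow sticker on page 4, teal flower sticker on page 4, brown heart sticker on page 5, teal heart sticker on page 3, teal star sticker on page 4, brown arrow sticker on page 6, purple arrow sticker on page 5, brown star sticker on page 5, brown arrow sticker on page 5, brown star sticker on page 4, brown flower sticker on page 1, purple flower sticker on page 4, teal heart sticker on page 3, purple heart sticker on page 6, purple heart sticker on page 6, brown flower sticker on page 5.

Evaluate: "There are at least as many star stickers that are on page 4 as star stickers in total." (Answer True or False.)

False

star stickers on page 4: 2.
star stickers: 3.
The claim requires 2 ≥ 3, which does not hold.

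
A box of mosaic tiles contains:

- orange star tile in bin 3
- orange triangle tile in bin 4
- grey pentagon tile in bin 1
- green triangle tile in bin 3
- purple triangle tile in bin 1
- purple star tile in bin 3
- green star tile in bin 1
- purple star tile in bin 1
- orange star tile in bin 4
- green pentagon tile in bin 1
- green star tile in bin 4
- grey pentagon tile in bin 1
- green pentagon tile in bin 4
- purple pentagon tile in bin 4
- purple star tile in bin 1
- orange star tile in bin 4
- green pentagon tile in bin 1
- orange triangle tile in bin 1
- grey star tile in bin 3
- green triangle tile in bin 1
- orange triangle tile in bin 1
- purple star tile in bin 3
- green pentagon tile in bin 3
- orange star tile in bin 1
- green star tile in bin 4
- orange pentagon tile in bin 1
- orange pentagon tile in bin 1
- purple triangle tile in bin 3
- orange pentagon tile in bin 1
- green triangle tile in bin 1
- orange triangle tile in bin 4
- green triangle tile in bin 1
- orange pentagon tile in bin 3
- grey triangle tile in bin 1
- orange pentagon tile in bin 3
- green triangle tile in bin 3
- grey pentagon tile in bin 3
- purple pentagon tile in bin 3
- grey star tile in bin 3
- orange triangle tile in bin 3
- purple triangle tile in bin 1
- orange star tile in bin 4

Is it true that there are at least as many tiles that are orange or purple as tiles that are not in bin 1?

|tiles that are orange or purple| = 24.
|tiles that are not in bin 1| = 23.
The claim requires 24 ≥ 23, which holds.

True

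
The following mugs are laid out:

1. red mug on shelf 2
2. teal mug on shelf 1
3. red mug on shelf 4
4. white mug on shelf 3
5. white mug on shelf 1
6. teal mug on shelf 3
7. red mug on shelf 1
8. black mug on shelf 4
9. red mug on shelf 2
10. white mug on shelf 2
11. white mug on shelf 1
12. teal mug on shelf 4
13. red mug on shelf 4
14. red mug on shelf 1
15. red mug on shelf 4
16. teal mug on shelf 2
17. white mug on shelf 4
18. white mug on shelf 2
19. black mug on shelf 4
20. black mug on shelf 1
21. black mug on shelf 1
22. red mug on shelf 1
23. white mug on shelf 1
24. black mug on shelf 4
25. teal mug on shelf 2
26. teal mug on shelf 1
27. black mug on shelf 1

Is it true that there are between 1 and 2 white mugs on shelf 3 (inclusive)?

white mugs on shelf 3: 1.
The claim requires 1 ≤ 1 ≤ 2, which holds.

True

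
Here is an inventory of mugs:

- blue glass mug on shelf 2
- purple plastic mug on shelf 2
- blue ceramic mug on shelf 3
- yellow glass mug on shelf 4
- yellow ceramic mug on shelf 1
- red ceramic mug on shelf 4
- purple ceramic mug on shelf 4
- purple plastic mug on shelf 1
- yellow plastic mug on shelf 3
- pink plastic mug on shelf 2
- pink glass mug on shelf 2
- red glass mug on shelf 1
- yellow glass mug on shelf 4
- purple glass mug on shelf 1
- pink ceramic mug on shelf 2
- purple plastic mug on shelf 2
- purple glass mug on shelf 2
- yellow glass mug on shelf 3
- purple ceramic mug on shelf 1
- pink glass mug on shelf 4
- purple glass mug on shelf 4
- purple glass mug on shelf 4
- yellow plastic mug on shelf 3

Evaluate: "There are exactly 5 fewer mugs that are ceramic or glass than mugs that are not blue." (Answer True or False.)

False

There are 17 mugs that are ceramic or glass.
There are 21 mugs that are not blue.
The claim requires 21 − 17 (= 4) to equal 5, which does not hold.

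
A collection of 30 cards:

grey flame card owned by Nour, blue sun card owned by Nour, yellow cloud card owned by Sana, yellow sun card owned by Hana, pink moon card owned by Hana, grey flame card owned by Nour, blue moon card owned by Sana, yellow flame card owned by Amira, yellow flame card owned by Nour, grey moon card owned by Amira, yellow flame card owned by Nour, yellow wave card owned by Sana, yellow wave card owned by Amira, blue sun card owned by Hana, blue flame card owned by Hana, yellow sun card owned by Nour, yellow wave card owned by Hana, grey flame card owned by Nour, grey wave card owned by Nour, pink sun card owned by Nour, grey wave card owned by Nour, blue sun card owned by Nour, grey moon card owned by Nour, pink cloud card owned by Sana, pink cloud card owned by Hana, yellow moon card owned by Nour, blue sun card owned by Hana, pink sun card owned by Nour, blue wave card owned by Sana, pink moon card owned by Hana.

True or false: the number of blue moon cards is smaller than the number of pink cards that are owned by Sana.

There is 1 blue moon card.
Count of pink cards owned by Sana: 1.
The claim requires 1 < 1, which does not hold.

False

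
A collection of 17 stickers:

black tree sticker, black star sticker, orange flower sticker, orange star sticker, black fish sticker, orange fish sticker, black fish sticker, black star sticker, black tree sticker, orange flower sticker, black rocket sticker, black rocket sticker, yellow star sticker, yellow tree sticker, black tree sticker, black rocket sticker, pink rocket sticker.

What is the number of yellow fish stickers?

0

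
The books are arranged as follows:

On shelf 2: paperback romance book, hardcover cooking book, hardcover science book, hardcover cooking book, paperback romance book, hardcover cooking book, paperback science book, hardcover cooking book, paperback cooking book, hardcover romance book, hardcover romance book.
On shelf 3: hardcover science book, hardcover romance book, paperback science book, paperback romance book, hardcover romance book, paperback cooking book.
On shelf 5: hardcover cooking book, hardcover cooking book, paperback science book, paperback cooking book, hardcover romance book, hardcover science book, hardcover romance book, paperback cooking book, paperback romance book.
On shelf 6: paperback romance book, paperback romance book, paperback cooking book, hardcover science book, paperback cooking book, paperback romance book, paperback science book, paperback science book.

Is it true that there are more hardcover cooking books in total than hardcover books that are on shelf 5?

True

There are 6 hardcover cooking books.
There are 5 hardcover books on shelf 5.
The claim requires 6 > 5, which holds.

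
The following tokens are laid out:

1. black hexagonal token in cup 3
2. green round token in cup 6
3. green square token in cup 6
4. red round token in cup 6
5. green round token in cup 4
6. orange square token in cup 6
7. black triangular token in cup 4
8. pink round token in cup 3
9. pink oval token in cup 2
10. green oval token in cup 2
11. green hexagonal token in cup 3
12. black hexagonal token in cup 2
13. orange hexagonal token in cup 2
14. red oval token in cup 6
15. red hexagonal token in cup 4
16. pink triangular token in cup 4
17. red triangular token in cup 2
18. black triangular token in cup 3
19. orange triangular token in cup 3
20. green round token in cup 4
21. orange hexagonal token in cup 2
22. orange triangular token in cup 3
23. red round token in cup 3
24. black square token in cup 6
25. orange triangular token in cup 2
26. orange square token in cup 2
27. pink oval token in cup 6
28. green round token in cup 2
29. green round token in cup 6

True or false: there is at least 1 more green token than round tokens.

False

|green tokens| = 8.
|round tokens| = 8.
The claim requires 8 − 8 = 0 ≥ 1, which does not hold.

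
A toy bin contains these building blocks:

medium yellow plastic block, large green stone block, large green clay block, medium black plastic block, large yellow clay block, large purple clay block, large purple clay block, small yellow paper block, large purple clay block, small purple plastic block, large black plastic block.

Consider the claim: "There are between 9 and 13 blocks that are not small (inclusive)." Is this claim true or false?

True

There are 9 blocks that are not small.
The claim requires 9 ≤ 9 ≤ 13, which holds.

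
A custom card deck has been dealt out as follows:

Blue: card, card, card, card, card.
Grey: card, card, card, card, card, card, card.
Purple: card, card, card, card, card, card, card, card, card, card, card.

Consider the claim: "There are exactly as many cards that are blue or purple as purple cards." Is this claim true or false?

False

|cards that are blue or purple| = 16.
|purple cards| = 11.
The claim requires 16 = 11, which does not hold.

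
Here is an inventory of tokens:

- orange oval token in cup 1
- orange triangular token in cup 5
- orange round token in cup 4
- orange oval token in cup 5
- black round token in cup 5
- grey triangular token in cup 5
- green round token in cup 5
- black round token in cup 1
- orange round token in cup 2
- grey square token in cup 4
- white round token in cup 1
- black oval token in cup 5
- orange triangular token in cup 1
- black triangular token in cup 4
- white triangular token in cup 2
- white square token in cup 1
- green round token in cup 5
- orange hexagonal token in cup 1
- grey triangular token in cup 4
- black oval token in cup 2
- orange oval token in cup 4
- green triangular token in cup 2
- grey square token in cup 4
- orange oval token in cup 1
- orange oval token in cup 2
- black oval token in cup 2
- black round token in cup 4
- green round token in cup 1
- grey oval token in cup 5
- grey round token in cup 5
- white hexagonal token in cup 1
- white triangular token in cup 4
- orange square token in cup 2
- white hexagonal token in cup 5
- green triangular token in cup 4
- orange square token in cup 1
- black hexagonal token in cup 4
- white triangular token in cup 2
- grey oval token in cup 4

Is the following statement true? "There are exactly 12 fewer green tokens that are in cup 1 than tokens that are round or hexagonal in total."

|green tokens in cup 1| = 1.
|tokens that are round or hexagonal| = 14.
The claim requires 14 − 1 (= 13) to equal 12, which does not hold.

False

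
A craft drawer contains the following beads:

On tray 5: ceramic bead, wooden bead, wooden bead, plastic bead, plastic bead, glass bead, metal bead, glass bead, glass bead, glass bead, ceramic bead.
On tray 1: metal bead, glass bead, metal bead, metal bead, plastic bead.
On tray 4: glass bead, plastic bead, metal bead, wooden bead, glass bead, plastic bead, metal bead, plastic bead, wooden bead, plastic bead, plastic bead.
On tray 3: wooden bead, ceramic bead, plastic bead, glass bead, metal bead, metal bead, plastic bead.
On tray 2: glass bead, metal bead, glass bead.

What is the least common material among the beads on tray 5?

metal

Counts by material (restricted to beads on tray 5): glass 4, plastic 2, ceramic 2, wooden 2, metal 1.
The minimum is 1, held uniquely by metal.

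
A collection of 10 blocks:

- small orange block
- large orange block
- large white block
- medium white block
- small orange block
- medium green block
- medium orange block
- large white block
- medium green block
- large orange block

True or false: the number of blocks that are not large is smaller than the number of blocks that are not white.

blocks that are not large: 6.
blocks that are not white: 7.
The claim requires 6 < 7, which holds.

True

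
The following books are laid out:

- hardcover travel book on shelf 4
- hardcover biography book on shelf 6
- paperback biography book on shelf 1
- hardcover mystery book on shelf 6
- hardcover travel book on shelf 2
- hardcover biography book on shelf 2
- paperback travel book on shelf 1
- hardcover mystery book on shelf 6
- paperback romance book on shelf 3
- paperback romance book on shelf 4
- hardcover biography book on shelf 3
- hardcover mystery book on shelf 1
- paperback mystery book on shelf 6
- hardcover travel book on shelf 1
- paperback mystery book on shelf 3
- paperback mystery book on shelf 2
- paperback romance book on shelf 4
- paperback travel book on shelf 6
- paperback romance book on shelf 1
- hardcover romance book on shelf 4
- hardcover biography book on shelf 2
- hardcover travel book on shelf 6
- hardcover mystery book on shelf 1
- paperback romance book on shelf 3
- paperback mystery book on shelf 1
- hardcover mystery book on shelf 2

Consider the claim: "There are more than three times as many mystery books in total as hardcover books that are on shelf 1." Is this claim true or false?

False

There are 9 mystery books.
There are 3 hardcover books on shelf 1.
The claim requires 9 > 3 × 3 = 9, which does not hold.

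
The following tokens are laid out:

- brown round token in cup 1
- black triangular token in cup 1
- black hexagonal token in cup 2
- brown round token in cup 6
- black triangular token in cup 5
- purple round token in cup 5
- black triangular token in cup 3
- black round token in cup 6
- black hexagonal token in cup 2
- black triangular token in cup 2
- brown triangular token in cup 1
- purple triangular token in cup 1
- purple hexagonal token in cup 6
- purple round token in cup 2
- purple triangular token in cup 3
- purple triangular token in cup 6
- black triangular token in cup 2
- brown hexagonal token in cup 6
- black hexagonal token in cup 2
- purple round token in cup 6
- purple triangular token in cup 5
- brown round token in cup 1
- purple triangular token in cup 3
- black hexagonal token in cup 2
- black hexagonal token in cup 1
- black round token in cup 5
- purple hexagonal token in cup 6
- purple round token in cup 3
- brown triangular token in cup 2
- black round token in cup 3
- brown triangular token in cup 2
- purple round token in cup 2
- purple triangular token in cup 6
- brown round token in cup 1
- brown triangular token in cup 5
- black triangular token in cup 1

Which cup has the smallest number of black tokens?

Counts by cup (restricted to black tokens): cup 2→6, cup 1→3, cup 5→2, cup 3→2, cup 6→1.
The minimum is 1, held uniquely by cup 6.

cup 6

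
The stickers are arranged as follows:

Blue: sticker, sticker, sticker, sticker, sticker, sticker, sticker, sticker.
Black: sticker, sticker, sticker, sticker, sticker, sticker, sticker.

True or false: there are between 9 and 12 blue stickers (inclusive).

There are 8 blue stickers.
The claim requires 9 ≤ 8 ≤ 12, which does not hold.

False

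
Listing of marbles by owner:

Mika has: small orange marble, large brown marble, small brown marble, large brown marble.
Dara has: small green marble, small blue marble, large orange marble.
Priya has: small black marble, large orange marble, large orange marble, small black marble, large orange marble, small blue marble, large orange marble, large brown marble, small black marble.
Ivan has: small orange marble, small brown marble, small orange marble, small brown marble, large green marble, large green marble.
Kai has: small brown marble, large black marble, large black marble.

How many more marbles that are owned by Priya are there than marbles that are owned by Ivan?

3

marbles owned by Priya: 9.
marbles owned by Ivan: 6.
9 − 6 = 3.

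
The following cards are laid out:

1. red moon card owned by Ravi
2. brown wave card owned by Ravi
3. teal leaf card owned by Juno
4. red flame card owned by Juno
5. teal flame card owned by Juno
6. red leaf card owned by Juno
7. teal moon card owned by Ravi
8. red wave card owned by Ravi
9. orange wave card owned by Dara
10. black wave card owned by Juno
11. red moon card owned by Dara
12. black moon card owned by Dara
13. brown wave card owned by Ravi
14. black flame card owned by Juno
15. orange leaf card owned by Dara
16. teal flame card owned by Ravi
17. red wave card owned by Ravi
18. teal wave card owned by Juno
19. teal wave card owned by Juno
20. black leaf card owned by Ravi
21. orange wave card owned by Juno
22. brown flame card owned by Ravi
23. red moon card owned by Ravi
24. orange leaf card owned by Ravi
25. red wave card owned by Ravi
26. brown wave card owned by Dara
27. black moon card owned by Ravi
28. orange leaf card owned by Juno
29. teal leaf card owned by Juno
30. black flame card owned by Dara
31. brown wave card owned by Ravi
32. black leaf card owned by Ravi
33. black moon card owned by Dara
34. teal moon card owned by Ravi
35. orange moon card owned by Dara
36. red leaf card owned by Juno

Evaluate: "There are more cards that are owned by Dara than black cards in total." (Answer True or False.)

|cards owned by Dara| = 8.
|black cards| = 8.
The claim requires 8 > 8, which does not hold.

False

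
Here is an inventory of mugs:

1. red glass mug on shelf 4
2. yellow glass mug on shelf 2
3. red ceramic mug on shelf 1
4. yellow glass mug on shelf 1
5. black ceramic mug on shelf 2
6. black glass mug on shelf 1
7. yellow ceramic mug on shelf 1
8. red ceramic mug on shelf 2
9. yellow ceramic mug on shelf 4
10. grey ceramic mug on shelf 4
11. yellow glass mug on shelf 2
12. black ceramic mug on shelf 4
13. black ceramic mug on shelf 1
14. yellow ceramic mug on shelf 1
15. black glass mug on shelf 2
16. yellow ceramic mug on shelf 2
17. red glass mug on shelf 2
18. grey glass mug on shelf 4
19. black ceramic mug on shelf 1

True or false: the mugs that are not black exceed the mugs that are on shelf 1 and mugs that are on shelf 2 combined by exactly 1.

False

There are 13 mugs that are not black.
mugs on shelf 1: 7; mugs on shelf 2: 7; combined: 7 + 7 = 14.
The claim requires 13 − 14 (= -1) to equal 1, which does not hold.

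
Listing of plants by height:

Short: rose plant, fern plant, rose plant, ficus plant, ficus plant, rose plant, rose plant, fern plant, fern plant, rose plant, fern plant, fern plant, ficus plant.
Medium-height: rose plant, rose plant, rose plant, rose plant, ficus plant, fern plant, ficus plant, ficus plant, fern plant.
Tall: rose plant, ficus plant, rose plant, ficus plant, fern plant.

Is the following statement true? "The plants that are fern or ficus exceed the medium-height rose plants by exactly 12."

There are 16 plants that are fern or ficus.
There are 4 medium-height rose plants.
The claim requires 16 − 4 (= 12) to equal 12, which holds.

True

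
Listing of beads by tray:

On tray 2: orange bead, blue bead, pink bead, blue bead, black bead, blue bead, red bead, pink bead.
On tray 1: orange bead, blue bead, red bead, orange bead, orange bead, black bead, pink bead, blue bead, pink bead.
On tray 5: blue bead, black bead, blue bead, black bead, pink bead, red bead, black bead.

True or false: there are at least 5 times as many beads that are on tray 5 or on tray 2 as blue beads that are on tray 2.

True

|beads on tray 5 or on tray 2| = 15.
|blue beads on tray 2| = 3.
The claim requires 15 ≥ 5 × 3 = 15, which holds.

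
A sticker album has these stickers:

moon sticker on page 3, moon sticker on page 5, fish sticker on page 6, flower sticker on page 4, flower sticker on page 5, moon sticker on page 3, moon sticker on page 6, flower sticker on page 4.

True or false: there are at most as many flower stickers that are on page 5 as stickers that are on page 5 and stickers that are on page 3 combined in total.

|flower stickers on page 5| = 1.
stickers on page 5: 2; stickers on page 3: 2; combined: 2 + 2 = 4.
The claim requires 1 ≤ 4, which holds.

True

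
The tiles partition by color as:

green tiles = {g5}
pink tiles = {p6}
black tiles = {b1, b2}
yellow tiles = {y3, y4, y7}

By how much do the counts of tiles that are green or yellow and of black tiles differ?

tiles that are green or yellow: 4. black tiles: 2.
|4 − 2| = 4 − 2 = 2.

2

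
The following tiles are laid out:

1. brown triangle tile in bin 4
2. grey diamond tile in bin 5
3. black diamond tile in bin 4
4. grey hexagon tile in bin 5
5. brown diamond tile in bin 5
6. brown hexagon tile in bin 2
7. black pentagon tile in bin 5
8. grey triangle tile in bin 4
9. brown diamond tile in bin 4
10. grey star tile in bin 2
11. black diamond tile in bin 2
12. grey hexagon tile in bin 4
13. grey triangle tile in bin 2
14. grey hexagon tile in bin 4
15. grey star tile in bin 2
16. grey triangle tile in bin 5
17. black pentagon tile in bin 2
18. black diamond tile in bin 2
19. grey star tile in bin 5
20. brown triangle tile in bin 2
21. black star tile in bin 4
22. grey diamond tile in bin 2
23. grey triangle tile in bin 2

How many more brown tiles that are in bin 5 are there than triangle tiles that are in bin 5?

brown tiles in bin 5: 1.
triangle tiles in bin 5: 1.
1 − 1 = 0.

0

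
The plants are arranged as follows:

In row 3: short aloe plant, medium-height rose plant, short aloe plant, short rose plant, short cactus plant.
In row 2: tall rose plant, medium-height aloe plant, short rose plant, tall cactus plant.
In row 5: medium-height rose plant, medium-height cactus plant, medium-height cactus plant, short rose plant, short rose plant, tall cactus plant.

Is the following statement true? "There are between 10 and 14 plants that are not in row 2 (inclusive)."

True

plants that are not in row 2: 11.
The claim requires 10 ≤ 11 ≤ 14, which holds.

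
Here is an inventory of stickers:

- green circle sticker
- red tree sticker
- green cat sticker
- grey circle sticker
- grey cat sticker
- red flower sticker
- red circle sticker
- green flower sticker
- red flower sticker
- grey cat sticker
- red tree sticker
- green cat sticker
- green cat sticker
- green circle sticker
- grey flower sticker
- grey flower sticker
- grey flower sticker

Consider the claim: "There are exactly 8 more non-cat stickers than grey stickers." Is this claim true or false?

False

There are 12 non-cat stickers.
There are 6 grey stickers.
The claim requires 12 − 6 (= 6) to equal 8, which does not hold.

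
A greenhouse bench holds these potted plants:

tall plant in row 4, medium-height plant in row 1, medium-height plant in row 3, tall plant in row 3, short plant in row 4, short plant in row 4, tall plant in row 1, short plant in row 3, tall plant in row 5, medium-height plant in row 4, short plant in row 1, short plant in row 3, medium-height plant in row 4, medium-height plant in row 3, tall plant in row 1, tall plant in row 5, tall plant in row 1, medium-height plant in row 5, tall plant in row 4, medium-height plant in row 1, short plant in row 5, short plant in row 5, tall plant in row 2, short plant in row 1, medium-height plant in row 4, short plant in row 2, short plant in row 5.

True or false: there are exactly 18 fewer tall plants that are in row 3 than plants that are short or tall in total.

True

|tall plants in row 3| = 1.
|plants that are short or tall| = 19.
The claim requires 19 − 1 (= 18) to equal 18, which holds.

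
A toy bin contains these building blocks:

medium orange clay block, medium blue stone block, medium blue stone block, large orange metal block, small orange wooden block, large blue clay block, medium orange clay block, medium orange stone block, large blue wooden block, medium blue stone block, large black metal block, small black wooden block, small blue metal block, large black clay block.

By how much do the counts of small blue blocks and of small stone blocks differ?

1

small blue blocks: 1. small stone blocks: 0.
|1 − 0| = 1 − 0 = 1.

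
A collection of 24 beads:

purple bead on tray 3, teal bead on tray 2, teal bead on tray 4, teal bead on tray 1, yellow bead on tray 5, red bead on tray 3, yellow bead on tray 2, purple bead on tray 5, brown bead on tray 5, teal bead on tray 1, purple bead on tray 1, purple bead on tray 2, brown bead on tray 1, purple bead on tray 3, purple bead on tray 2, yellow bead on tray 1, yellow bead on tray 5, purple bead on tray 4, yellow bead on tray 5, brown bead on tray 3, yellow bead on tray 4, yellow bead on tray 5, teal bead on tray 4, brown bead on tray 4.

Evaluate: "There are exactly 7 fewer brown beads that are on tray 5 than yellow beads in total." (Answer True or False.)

brown beads on tray 5: 1.
yellow beads: 7.
The claim requires 7 − 1 (= 6) to equal 7, which does not hold.

False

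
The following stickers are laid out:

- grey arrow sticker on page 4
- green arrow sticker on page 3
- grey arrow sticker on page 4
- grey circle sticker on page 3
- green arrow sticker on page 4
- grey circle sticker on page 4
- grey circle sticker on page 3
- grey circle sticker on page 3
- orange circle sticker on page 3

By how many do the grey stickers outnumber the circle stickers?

1

grey stickers: 6.
circle stickers: 5.
6 − 5 = 1.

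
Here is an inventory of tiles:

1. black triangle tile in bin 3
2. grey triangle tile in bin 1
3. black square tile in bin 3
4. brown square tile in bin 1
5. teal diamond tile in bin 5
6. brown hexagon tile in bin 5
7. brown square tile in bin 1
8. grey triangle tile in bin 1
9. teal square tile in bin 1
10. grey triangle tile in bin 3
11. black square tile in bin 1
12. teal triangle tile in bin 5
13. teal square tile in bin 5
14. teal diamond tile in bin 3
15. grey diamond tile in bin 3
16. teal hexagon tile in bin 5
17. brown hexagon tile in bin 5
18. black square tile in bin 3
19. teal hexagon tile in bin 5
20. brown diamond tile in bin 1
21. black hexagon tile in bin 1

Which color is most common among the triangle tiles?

Counts by color (restricted to triangle tiles): grey 3, black 1, teal 1.
The maximum is 3, held uniquely by grey.

grey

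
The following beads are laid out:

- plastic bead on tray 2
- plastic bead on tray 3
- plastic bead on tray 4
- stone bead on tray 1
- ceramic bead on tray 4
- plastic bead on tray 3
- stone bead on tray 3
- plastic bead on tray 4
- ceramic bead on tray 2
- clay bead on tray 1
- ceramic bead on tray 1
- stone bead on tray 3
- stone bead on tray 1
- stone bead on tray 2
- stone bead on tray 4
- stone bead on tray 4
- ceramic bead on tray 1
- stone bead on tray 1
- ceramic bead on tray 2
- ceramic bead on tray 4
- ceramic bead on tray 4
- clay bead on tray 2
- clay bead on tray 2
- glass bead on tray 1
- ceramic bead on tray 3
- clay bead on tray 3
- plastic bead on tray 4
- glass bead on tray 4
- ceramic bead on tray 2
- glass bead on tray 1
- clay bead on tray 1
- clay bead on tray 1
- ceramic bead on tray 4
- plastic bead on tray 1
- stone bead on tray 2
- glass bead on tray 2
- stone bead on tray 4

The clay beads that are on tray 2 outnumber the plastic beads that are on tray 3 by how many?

clay beads on tray 2: 2.
plastic beads on tray 3: 2.
2 − 2 = 0.

0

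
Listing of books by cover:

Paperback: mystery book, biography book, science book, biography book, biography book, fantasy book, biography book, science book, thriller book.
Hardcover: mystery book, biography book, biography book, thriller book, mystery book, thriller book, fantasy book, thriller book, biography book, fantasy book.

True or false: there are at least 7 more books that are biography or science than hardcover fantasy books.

books that are biography or science: 9.
hardcover fantasy books: 2.
The claim requires 9 − 2 = 7 ≥ 7, which holds.

True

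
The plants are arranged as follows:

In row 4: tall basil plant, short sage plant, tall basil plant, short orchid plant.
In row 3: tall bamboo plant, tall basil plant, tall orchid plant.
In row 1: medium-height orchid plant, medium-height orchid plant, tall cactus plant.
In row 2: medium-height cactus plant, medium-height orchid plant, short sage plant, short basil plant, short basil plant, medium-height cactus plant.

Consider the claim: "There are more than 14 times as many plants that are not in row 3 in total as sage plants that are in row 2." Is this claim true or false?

plants that are not in row 3: 13.
sage plants in row 2: 1.
The claim requires 13 > 14 × 1 = 14, which does not hold.

False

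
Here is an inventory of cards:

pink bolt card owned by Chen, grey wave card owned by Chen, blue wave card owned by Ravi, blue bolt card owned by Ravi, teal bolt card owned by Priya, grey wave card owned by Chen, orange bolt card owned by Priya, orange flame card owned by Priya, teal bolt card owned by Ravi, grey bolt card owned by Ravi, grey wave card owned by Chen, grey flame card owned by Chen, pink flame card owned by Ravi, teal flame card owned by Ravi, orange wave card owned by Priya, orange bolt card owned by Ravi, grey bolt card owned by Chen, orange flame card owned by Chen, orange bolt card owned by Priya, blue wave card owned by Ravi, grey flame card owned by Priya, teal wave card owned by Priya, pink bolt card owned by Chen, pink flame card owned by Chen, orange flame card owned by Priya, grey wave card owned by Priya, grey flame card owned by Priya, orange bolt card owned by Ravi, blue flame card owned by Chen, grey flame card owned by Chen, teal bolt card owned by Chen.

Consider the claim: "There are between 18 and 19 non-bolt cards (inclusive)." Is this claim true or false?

There are 19 non-bolt cards.
The claim requires 18 ≤ 19 ≤ 19, which holds.

True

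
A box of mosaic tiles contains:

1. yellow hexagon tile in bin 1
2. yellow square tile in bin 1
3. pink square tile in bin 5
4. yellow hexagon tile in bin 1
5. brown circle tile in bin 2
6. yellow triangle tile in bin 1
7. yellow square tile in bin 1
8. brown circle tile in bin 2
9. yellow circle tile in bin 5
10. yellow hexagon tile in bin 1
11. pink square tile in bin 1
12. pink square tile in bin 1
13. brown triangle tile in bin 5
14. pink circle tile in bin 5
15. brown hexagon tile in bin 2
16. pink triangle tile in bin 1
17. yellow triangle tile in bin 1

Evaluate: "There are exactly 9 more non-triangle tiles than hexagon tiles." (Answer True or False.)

True

|non-triangle tiles| = 13.
|hexagon tiles| = 4.
The claim requires 13 − 4 (= 9) to equal 9, which holds.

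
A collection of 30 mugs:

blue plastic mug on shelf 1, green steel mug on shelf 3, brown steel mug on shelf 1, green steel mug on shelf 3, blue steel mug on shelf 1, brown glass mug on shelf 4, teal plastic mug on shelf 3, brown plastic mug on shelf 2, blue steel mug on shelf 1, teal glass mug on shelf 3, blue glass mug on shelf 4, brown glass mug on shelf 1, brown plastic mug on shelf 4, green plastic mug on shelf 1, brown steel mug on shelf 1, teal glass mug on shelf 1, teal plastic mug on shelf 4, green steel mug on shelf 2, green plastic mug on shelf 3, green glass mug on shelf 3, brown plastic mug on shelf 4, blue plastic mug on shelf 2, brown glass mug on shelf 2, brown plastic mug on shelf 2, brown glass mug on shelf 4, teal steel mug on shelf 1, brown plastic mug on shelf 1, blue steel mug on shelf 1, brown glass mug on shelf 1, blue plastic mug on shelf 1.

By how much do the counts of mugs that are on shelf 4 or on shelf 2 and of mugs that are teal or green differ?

mugs on shelf 4 or on shelf 2: 11. mugs that are teal or green: 11.
|11 − 11| = 11 − 11 = 0.

0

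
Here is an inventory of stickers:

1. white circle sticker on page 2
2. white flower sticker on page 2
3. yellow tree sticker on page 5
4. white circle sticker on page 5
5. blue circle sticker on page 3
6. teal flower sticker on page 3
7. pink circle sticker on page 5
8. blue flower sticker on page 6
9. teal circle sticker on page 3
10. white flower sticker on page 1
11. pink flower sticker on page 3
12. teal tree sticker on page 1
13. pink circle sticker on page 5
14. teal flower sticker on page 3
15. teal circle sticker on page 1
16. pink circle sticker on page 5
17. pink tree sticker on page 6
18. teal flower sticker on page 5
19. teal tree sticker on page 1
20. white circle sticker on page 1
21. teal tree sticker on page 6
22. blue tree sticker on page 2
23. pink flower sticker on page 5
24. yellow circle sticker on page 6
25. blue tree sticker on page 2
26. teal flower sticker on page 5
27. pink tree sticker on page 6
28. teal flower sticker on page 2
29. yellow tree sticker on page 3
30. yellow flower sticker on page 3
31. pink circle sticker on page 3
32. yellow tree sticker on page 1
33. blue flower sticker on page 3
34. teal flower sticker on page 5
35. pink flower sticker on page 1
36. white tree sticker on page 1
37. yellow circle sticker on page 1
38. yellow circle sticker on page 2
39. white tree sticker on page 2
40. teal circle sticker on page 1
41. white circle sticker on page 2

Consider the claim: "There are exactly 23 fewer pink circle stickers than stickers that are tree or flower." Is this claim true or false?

There are 4 pink circle stickers.
There are 26 stickers that are tree or flower.
The claim requires 26 − 4 (= 22) to equal 23, which does not hold.

False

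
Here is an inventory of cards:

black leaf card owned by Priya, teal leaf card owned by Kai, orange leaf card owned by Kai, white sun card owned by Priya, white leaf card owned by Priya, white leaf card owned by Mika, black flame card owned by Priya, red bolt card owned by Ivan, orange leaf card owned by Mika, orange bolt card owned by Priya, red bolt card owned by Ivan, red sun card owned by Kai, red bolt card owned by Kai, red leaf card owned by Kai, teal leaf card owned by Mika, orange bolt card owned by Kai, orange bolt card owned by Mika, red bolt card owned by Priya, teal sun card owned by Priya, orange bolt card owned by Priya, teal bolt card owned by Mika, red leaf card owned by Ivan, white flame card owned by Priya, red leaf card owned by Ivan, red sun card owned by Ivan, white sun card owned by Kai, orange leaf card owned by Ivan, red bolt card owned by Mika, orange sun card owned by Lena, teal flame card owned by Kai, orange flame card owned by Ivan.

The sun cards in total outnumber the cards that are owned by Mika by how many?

0

sun cards: 6.
cards owned by Mika: 6.
6 − 6 = 0.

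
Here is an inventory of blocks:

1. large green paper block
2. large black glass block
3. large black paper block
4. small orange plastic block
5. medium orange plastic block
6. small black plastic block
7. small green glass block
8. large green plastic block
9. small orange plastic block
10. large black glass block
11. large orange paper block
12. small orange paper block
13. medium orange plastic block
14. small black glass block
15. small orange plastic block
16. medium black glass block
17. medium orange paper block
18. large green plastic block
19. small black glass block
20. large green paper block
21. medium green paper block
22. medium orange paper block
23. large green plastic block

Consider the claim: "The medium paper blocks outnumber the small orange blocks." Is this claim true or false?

medium paper blocks: 3.
small orange blocks: 4.
The claim requires 3 > 4, which does not hold.

False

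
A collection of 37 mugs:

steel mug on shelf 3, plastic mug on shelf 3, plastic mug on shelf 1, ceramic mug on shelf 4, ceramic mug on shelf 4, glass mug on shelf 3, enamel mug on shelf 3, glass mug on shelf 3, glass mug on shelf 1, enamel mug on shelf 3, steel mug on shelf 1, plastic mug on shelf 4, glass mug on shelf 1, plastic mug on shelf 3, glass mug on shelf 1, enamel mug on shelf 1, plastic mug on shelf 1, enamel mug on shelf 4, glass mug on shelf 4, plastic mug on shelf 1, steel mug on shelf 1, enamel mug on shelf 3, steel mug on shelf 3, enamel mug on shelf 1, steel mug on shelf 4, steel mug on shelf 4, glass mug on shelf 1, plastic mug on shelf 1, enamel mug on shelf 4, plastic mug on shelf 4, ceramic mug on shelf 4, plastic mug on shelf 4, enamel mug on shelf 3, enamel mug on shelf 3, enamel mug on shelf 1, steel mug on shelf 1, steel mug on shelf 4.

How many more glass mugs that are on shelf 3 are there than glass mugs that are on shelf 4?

1

glass mugs on shelf 3: 2.
glass mugs on shelf 4: 1.
2 − 1 = 1.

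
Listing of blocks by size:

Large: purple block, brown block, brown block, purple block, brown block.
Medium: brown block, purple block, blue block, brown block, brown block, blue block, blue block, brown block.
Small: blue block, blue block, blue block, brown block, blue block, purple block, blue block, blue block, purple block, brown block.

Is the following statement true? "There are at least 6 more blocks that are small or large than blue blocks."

|blocks that are small or large| = 15.
|blue blocks| = 9.
The claim requires 15 − 9 = 6 ≥ 6, which holds.

True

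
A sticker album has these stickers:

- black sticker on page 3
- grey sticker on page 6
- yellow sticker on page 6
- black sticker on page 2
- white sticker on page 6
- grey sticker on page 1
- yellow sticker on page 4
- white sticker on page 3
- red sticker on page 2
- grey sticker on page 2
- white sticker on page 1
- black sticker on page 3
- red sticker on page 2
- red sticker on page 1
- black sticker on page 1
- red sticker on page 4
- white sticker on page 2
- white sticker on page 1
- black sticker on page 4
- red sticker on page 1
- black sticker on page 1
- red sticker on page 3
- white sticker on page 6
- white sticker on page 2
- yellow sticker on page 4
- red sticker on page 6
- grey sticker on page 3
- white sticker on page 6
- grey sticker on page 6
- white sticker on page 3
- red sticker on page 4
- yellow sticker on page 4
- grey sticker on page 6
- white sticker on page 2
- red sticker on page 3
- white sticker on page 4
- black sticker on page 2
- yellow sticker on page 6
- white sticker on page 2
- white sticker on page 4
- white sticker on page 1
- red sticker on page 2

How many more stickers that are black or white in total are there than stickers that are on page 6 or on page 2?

2

stickers that are black or white: 21.
stickers on page 6 or on page 2: 19.
21 − 19 = 2.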